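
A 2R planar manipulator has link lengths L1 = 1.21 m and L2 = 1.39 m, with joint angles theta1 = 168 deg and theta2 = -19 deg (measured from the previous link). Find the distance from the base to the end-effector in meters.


x = L1*cos(th1) + L2*cos(th1+th2) = -2.375021
y = L1*sin(th1) + L2*sin(th1+th2) = 0.967476
d = sqrt(x^2 + y^2) = sqrt(5.640725 + 0.936010) = 2.5645

2.5645 m


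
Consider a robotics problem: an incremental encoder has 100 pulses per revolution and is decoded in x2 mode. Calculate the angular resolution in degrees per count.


resolution = 360 / (PPR * 2) = 360 / 200 = 1.8000

1.8000 degrees


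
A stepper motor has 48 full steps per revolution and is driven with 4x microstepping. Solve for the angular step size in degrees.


step = 360/(48*4) = 360/192 = 1.8750

1.8750 degrees


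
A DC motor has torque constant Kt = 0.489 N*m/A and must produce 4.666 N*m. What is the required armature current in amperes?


I = tau / Kt = 4.666/0.489 = 9.5419

9.5419 A


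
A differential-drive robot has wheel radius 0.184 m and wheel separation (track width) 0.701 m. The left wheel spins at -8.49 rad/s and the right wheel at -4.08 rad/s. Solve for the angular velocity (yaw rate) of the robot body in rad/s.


omega = r*(wR - wL)/L = 0.184*(-4.08 - (-8.49))/0.701 = 1.1575

1.1575 rad/s


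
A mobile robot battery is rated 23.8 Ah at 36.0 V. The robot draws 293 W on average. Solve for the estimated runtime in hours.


E = 23.8*36.0 = 856.8000 Wh
t = E/P = 856.8000/293 = 2.9242

2.9242 hours


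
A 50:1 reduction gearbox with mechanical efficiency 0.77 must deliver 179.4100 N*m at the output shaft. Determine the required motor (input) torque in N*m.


tau_in = tau_out / (N * eta) = 179.4100 / (50 * 0.77) = 4.6600

4.6600 N*m


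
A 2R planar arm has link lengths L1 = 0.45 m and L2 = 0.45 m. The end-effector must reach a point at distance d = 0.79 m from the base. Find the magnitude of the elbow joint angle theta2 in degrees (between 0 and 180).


cos(th2) = (d^2 - L1^2 - L2^2)/(2*L1*L2) = (0.79^2 - 0.45^2 - 0.45^2)/(2*0.45*0.45) = 0.54098765
th2 = acos(0.54098765) = 57.2491 deg

57.2491 degrees


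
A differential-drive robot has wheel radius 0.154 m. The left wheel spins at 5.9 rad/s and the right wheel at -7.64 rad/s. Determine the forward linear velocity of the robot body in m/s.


v = r*(wR + wL)/2 = 0.154*(-7.64 + 5.9)/2 = -0.1340

-0.1340 m/s


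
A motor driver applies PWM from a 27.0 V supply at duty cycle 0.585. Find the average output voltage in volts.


V_avg = V_supply * D = 27.0*0.585 = 15.7950

15.7950 V


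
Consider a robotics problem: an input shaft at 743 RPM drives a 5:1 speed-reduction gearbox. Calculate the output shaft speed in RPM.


omega_out = omega_in / N = 743 / 5 = 148.6000

148.6000 RPM


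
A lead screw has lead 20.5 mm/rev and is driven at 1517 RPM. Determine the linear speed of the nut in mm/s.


v = lead * (RPM/60) = 20.5*1517/60 = 518.3083

518.3083 mm/s


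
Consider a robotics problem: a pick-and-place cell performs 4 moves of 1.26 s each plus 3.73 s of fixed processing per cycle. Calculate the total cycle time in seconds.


T = 4*1.26 + 3.73 = 8.7700

8.7700 s


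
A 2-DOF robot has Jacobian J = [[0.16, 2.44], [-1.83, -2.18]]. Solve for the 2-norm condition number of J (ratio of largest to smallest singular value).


JJ^T eigenvalues: trace(JJ^T) = 14.0805, det(JJ^T) = det(J)^2 = 16.94474896
s_max^2 = (14.0805 + sqrt(130.48148441))/2 = 12.75167461
s_min^2 = (14.0805 - sqrt(130.48148441))/2 = 1.32882539
kappa = s_max/s_min = sqrt(12.75167461/1.32882539) = 3.0978

3.0978


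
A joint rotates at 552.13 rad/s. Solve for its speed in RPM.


RPM = 552.13 * 60/(2*pi) = 5272.4531

5272.4531 RPM


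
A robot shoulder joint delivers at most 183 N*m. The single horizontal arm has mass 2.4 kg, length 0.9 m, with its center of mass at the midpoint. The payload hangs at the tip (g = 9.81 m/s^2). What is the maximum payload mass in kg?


tau_arm = m_arm*g*(L/2) = 2.4*9.81*0.9/2 = 10.5948 N*m
tau_payload = tau_max - tau_arm = 183 - 10.5948 = 172.4052
m_payload = tau_payload / (g*L) = 172.4052 / (9.81*0.9) = 19.5271

19.5271 kg


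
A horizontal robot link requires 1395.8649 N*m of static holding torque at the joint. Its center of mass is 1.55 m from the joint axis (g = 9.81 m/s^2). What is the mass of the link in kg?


m = tau / (g*L) = 1395.8649 / (9.81 * 1.55) = 91.8000

91.8000 kg


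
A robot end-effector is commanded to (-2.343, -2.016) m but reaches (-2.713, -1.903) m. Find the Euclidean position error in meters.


dx = -2.713 - (-2.343) = -0.3700, dy = -1.903 - (-2.016) = 0.1130
err = sqrt(0.136900 + 0.012769) = 0.3869

0.3869 m


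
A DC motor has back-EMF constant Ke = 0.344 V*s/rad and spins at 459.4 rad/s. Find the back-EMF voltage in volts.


V_emf = Ke * omega = 0.344*459.4 = 158.0336

158.0336 V


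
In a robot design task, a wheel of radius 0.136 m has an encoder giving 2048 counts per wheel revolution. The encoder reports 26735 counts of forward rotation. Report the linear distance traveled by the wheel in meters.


revs = 26735/2048 = 13.054199
d = revs * 2*pi*r = 13.054199 * 2*pi*0.136 = 11.1550

11.1550 m


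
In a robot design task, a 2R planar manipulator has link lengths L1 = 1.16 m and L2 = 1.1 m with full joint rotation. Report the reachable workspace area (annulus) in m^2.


r_max = L1 + L2 = 2.2600, r_min = |L1 - L2| = 0.0600
A = pi*(r_max^2 - r_min^2) = pi*(5.1076 - 0.0036) = 16.0347

16.0347 m^2


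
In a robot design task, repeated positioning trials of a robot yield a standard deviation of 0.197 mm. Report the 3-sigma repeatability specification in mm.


repeatability = 3*sigma = 3*0.197 = 0.5910

0.5910 mm


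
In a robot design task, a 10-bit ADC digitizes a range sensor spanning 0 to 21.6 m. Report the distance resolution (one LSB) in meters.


res = range / 2^n = 21.6/2^10 = 21.6/1024 = 0.0211

0.0211 m


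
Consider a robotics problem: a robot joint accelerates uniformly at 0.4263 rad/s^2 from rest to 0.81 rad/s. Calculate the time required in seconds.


t = delta_omega / alpha = 0.81 / 0.4263 = 1.9001

1.9001 s


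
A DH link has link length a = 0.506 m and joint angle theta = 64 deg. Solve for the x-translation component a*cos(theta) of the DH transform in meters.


a*cos(theta) = 0.506*cos(64 deg) = 0.2218

0.2218 m


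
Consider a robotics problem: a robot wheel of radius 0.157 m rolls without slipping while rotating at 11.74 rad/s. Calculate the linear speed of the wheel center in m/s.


v = omega * r = 11.74 * 0.157 = 1.8432

1.8432 m/s


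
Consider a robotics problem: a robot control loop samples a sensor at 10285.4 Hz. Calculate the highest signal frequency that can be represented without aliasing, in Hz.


f_max = f_s/2 = 10285.4/2 = 5142.7000

5142.7000 Hz


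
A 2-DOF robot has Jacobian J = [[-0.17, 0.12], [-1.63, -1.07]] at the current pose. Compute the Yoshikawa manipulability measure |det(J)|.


det(J) = -0.17*-1.07 - (0.12)*(-1.63) = 0.3775
|det(J)| = 0.3775

0.3775


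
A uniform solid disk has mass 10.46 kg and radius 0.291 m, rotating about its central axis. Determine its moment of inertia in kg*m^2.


I = (1/2)*m*R^2 = 0.5*10.46*0.291^2 = 0.4429

0.4429 kg*m^2


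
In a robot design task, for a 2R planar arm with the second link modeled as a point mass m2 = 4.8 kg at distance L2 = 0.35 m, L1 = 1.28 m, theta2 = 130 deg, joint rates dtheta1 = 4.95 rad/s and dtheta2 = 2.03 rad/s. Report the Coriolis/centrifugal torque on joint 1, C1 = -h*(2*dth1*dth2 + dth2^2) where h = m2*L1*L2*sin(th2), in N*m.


h = m2*L1*L2*sin(th2) = 4.8*1.28*0.35*sin(130 deg) = 1.647302
C1 = -h*(2*4.95*2.03 + 2.03^2) = -1.647302*24.2179 = -39.8942

-39.8942 N*m


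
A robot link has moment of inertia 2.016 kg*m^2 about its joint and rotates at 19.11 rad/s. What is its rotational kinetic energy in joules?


KE = (1/2)*I*omega^2 = 0.5*2.016*19.11^2 = 368.1136

368.1136 J


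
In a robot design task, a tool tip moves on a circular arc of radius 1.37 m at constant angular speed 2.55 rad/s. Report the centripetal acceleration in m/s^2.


a_c = omega^2 * r = 2.55^2 * 1.37 = 8.9084

8.9084 m/s^2


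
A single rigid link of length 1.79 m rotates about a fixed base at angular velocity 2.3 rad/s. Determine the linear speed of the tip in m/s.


v = L*omega = 1.79 * 2.3 = 4.1170

4.1170 m/s


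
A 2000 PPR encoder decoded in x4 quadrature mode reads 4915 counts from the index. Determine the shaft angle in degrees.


angle = counts * 360 / (PPR*4) = 4915 * 360 / 8000 = 221.1750

221.1750 degrees


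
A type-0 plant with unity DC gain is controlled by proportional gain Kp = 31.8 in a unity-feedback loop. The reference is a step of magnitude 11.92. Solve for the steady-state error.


e_ss = R/(1 + Kp) = 11.92/(1 + 31.8) = 11.92/32.8000 = 0.3634

0.3634


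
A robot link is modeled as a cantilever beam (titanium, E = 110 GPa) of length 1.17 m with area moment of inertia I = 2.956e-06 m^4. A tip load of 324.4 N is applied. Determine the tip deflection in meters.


delta = F*L^3/(3*E*I) = 324.4*1.17^3/(3*1.100e+11*2.956e-06)
      = 519.5632572/975480 = 5.3262e-04

5.3262e-04 m


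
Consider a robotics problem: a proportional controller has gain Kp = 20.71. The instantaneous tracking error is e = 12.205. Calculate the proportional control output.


u_P = Kp * e = 20.71 * 12.205 = 252.7656

252.7656


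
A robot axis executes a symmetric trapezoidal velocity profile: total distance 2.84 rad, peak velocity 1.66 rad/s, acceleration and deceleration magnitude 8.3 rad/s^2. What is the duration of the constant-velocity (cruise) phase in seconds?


t_acc = v/a = 0.200000 s, d_acc = v^2/(2a) = 0.166000 rad each
d_cruise = 2.84 - 2*0.166000 = 2.508000 rad
t_cruise = d_cruise/v = 2.508000/1.66 = 1.5108

1.5108 s


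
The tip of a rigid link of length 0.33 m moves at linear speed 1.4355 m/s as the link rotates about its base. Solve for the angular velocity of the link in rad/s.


omega = v / L = 1.4355 / 0.33 = 4.3500

4.3500 rad/s


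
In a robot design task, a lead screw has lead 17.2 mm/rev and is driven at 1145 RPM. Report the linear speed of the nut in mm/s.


v = lead * (RPM/60) = 17.2*1145/60 = 328.2333

328.2333 mm/s


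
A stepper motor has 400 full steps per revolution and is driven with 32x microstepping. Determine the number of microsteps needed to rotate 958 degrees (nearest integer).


step_size = 360/(400*32) = 360/12800 = 0.028125 deg
n = 958/(360/12800) = 958*12800/360 = 34062.2222 -> 34062

34062 steps


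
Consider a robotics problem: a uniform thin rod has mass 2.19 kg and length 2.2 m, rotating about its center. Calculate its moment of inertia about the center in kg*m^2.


I = (1/12)*m*L^2 = (1/12)*2.19*2.2^2 = 0.8833

0.8833 kg*m^2


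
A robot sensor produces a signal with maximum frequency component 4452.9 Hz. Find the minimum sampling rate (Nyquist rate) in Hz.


f_s,min = 2*f_max = 2*4452.9 = 8905.8000

8905.8000 Hz


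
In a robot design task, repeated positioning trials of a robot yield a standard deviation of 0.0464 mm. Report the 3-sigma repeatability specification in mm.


repeatability = 3*sigma = 3*0.0464 = 0.1392

0.1392 mm


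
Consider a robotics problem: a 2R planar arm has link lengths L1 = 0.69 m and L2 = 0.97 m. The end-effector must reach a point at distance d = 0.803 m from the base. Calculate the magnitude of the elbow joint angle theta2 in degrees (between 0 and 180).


cos(th2) = (d^2 - L1^2 - L2^2)/(2*L1*L2) = (0.803^2 - 0.69^2 - 0.97^2)/(2*0.69*0.97) = -0.57686463
th2 = acos(-0.57686463) = 125.2303 deg

125.2303 degrees


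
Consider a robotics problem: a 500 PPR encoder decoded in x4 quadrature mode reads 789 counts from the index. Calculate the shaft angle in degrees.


angle = counts * 360 / (PPR*4) = 789 * 360 / 2000 = 142.0200

142.0200 degrees


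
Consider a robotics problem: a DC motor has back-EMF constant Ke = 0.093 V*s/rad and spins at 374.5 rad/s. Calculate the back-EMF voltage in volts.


V_emf = Ke * omega = 0.093*374.5 = 34.8285

34.8285 V


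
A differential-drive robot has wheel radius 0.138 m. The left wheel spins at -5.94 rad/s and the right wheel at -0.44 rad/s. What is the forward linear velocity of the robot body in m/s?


v = r*(wR + wL)/2 = 0.138*(-0.44 + -5.94)/2 = -0.4402

-0.4402 m/s


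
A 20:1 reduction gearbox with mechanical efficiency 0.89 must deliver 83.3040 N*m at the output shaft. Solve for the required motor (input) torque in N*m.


tau_in = tau_out / (N * eta) = 83.3040 / (20 * 0.89) = 4.6800

4.6800 N*m


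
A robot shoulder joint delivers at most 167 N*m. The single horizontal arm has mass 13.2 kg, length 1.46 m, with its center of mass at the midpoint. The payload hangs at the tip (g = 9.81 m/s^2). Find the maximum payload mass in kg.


tau_arm = m_arm*g*(L/2) = 13.2*9.81*1.46/2 = 94.5292 N*m
tau_payload = tau_max - tau_arm = 167 - 94.5292 = 72.4708
m_payload = tau_payload / (g*L) = 72.4708 / (9.81*1.46) = 5.0599

5.0599 kg


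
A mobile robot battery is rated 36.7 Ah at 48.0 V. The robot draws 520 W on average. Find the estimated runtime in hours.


E = 36.7*48.0 = 1761.6000 Wh
t = E/P = 1761.6000/520 = 3.3877

3.3877 hours


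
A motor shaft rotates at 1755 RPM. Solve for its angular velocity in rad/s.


omega = 1755 * 2*pi/60 = 183.7832

183.7832 rad/s


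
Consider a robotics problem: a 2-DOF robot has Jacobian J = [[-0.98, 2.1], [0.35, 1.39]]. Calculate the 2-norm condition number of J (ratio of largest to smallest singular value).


JJ^T eigenvalues: trace(JJ^T) = 7.4250, det(JJ^T) = det(J)^2 = 4.39824784
s_max^2 = (7.4250 + sqrt(37.53763364))/2 = 6.77589818
s_min^2 = (7.4250 - sqrt(37.53763364))/2 = 0.64910182
kappa = s_max/s_min = sqrt(6.77589818/0.64910182) = 3.2309

3.2309


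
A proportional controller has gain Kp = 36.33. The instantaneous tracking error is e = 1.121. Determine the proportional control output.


u_P = Kp * e = 36.33 * 1.121 = 40.7259

40.7259


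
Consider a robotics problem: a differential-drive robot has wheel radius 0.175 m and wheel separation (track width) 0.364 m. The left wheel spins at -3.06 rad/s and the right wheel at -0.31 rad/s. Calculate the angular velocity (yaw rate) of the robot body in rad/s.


omega = r*(wR - wL)/L = 0.175*(-0.31 - (-3.06))/0.364 = 1.3221

1.3221 rad/s


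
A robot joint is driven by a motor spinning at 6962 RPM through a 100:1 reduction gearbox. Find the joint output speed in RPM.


omega_joint = omega_motor / N = 6962 / 100 = 69.6200

69.6200 RPM


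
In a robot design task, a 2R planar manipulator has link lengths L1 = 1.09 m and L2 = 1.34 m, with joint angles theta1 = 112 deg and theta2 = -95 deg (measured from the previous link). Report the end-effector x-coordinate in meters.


x = L1*cos(th1) + L2*cos(th1+th2) = 1.09*cos(112 deg) + 1.34*cos(17 deg) = 0.8731

0.8731 m


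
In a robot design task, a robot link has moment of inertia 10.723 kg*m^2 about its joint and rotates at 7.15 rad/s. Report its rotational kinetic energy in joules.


KE = (1/2)*I*omega^2 = 0.5*10.723*7.15^2 = 274.0933

274.0933 J


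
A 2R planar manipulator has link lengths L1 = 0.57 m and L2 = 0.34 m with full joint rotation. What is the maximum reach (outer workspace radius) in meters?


r_max = L1 + L2 = 0.57 + 0.34 = 0.9100

0.9100 m


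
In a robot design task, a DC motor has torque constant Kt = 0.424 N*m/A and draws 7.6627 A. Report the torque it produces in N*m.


tau = Kt * I = 0.424*7.6627 = 3.2490

3.2490 N*m


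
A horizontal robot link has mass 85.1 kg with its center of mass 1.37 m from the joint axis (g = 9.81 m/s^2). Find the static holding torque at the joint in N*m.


tau = m*g*L = 85.1 * 9.81 * 1.37 = 1143.7185

1143.7185 N*m


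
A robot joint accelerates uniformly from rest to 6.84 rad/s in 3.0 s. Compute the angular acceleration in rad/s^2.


alpha = delta_omega / t = 6.84 / 3.0 = 2.2800

2.2800 rad/s^2


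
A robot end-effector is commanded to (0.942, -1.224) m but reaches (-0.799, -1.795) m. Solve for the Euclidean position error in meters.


dx = -0.799 - (0.942) = -1.7410, dy = -1.795 - (-1.224) = -0.5710
err = sqrt(3.031081 + 0.326041) = 1.8322

1.8322 m


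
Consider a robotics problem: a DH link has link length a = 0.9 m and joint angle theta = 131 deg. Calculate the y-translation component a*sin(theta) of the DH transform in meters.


a*sin(theta) = 0.9*sin(131 deg) = 0.6792

0.6792 m


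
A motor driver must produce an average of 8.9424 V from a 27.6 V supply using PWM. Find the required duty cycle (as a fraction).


D = V_avg/V_supply = 8.9424/27.6 = 0.3240

0.3240


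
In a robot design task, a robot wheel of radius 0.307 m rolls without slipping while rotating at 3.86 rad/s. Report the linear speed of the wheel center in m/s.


v = omega * r = 3.86 * 0.307 = 1.1850

1.1850 m/s


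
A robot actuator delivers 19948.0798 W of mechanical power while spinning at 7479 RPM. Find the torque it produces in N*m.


omega = 7479 * 2*pi/60 = 783.199049 rad/s
tau = P / omega = 19948.0798 / 783.199049 = 25.4700

25.4700 N*m


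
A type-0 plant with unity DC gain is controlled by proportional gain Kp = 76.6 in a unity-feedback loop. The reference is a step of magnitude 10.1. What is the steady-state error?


e_ss = R/(1 + Kp) = 10.1/(1 + 76.6) = 10.1/77.6000 = 0.1302

0.1302


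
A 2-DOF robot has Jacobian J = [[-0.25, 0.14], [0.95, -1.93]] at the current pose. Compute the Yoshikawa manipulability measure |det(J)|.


det(J) = -0.25*-1.93 - (0.14)*(0.95) = 0.3495
|det(J)| = 0.3495

0.3495


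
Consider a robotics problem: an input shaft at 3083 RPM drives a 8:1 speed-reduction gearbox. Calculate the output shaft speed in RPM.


omega_out = omega_in / N = 3083 / 8 = 385.3750

385.3750 RPM


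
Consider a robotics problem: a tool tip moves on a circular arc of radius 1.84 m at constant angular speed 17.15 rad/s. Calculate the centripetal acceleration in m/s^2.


a_c = omega^2 * r = 17.15^2 * 1.84 = 541.1854

541.1854 m/s^2


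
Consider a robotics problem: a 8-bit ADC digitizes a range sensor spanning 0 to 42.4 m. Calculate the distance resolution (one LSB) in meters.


res = range / 2^n = 42.4/2^8 = 42.4/256 = 0.1656

0.1656 m


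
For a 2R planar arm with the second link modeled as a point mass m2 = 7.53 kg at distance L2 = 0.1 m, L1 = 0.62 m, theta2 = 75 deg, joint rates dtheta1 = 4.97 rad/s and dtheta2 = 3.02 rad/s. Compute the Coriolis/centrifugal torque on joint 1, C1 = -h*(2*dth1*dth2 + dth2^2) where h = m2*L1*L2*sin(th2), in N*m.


h = m2*L1*L2*sin(th2) = 7.53*0.62*0.1*sin(75 deg) = 0.450952
C1 = -h*(2*4.97*3.02 + 3.02^2) = -0.450952*39.1392 = -17.6499

-17.6499 N*m


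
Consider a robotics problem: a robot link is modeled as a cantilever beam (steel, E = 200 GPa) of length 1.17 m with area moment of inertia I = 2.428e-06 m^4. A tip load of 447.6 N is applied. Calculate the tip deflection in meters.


delta = F*L^3/(3*E*I) = 447.6*1.17^3/(3*2.000e+11*2.428e-06)
      = 716.8819788/1456800 = 4.9209e-04

4.9209e-04 m


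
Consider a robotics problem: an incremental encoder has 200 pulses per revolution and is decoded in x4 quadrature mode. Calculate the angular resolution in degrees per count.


resolution = 360 / (PPR * 4) = 360 / 800 = 0.4500

0.4500 degrees


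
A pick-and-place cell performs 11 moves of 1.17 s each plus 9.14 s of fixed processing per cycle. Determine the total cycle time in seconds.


T = 11*1.17 + 9.14 = 22.0100

22.0100 s


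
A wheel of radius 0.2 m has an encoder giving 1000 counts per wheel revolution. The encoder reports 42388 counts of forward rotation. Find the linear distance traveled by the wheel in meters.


revs = 42388/1000 = 42.388000
d = revs * 2*pi*r = 42.388000 * 2*pi*0.2 = 53.2663

53.2663 m


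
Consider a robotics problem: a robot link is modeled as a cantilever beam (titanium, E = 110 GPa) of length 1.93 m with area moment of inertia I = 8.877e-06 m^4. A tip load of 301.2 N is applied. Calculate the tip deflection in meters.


delta = F*L^3/(3*E*I) = 301.2*1.93^3/(3*1.100e+11*8.877e-06)
      = 2165.3439684/2929410 = 7.3917e-04

7.3917e-04 m


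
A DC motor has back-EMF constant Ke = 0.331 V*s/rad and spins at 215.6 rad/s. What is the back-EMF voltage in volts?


V_emf = Ke * omega = 0.331*215.6 = 71.3636

71.3636 V


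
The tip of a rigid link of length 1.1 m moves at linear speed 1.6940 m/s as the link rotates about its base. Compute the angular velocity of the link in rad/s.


omega = v / L = 1.6940 / 1.1 = 1.5400

1.5400 rad/s


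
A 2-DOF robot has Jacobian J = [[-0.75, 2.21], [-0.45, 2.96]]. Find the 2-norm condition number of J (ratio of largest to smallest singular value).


JJ^T eigenvalues: trace(JJ^T) = 14.4107, det(JJ^T) = det(J)^2 = 1.50185025
s_max^2 = (14.4107 + sqrt(201.66087349))/2 = 14.30571748
s_min^2 = (14.4107 - sqrt(201.66087349))/2 = 0.10498252
kappa = s_max/s_min = sqrt(14.30571748/0.10498252) = 11.6734

11.6734


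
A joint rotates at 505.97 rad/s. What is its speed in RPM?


RPM = 505.97 * 60/(2*pi) = 4831.6576

4831.6576 RPM


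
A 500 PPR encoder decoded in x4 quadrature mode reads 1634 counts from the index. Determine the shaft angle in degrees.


angle = counts * 360 / (PPR*4) = 1634 * 360 / 2000 = 294.1200

294.1200 degrees


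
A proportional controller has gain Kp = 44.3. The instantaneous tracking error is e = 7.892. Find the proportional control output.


u_P = Kp * e = 44.3 * 7.892 = 349.6156

349.6156


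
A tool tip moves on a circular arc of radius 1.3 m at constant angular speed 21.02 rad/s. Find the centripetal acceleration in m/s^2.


a_c = omega^2 * r = 21.02^2 * 1.3 = 574.3925

574.3925 m/s^2


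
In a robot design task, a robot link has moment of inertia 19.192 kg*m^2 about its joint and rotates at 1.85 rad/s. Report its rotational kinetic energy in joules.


KE = (1/2)*I*omega^2 = 0.5*19.192*1.85^2 = 32.8423

32.8423 J


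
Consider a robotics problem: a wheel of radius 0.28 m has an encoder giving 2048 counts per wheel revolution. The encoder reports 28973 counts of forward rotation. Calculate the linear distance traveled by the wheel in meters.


revs = 28973/2048 = 14.146973
d = revs * 2*pi*r = 14.146973 * 2*pi*0.28 = 24.8887

24.8887 m


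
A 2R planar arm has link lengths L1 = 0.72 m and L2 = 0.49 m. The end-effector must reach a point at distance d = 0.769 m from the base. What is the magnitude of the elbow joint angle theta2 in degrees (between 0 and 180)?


cos(th2) = (d^2 - L1^2 - L2^2)/(2*L1*L2) = (0.769^2 - 0.72^2 - 0.49^2)/(2*0.72*0.49) = -0.23687500
th2 = acos(-0.23687500) = 103.7022 deg

103.7022 degrees


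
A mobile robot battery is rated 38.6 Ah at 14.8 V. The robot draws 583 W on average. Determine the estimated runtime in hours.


E = 38.6*14.8 = 571.2800 Wh
t = E/P = 571.2800/583 = 0.9799

0.9799 hours


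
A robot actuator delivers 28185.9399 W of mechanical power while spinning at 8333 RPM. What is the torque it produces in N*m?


omega = 8333 * 2*pi/60 = 872.629719 rad/s
tau = P / omega = 28185.9399 / 872.629719 = 32.3000

32.3000 N*m


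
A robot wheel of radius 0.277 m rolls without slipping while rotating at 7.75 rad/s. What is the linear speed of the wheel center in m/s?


v = omega * r = 7.75 * 0.277 = 2.1468

2.1468 m/s


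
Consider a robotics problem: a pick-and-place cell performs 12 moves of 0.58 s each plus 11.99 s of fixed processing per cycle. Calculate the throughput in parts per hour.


T_cycle = 12*0.58 + 11.99 = 18.9500 s
rate = 3600/T = 189.9736

189.9736 parts/hour


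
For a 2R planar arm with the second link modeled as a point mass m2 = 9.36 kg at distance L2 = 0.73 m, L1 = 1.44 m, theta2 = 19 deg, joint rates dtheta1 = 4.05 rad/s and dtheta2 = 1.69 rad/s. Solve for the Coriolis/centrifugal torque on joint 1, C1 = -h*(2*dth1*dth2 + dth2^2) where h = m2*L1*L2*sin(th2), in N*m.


h = m2*L1*L2*sin(th2) = 9.36*1.44*0.73*sin(19 deg) = 3.203341
C1 = -h*(2*4.05*1.69 + 1.69^2) = -3.203341*16.5451 = -52.9996

-52.9996 N*m


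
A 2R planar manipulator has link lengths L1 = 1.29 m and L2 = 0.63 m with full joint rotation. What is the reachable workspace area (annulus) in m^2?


r_max = L1 + L2 = 1.9200, r_min = |L1 - L2| = 0.6600
A = pi*(r_max^2 - r_min^2) = pi*(3.6864 - 0.4356) = 10.2127

10.2127 m^2


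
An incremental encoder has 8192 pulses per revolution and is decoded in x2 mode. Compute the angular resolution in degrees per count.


resolution = 360 / (PPR * 2) = 360 / 16384 = 0.0220

0.0220 degrees


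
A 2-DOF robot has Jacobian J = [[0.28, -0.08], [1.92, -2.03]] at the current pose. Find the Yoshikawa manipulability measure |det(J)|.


det(J) = 0.28*-2.03 - (-0.08)*(1.92) = -0.4148
|det(J)| = 0.4148

0.4148


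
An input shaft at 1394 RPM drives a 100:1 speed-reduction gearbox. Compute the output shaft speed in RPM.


omega_out = omega_in / N = 1394 / 100 = 13.9400

13.9400 RPM


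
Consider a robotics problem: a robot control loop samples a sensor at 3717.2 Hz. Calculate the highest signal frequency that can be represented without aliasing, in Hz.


f_max = f_s/2 = 3717.2/2 = 1858.6000

1858.6000 Hz


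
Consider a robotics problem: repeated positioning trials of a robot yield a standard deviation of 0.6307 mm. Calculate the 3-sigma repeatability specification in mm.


repeatability = 3*sigma = 3*0.6307 = 1.8921

1.8921 mm


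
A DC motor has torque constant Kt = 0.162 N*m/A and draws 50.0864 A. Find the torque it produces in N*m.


tau = Kt * I = 0.162*50.0864 = 8.1140

8.1140 N*m


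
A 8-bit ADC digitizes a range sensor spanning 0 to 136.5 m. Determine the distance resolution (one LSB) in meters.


res = range / 2^n = 136.5/2^8 = 136.5/256 = 0.5332

0.5332 m


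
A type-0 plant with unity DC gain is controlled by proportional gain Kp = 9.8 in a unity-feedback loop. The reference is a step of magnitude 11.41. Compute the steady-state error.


e_ss = R/(1 + Kp) = 11.41/(1 + 9.8) = 11.41/10.8000 = 1.0565

1.0565


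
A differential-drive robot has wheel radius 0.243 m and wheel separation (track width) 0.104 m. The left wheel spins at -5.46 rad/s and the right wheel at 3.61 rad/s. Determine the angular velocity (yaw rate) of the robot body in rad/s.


omega = r*(wR - wL)/L = 0.243*(3.61 - (-5.46))/0.104 = 21.1924

21.1924 rad/s


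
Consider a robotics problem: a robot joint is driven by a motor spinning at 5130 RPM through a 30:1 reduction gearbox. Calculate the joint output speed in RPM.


omega_joint = omega_motor / N = 5130 / 30 = 171.0000

171.0000 RPM


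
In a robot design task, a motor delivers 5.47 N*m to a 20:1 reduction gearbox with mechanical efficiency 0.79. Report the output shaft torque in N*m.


tau_out = tau_in * N * eta = 5.47 * 20 * 0.79 = 86.4260

86.4260 N*m


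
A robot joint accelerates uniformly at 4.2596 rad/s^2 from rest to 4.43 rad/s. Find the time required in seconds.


t = delta_omega / alpha = 4.43 / 4.2596 = 1.0400

1.0400 s


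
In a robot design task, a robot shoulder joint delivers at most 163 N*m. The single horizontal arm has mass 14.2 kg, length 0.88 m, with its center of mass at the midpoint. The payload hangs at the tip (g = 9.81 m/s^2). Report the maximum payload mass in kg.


tau_arm = m_arm*g*(L/2) = 14.2*9.81*0.88/2 = 61.2929 N*m
tau_payload = tau_max - tau_arm = 163 - 61.2929 = 101.7071
m_payload = tau_payload / (g*L) = 101.7071 / (9.81*0.88) = 11.7815

11.7815 kg


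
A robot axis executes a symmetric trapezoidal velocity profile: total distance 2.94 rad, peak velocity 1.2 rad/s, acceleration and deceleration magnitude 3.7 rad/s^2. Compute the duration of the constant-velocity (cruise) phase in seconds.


t_acc = v/a = 0.324324 s, d_acc = v^2/(2a) = 0.194595 rad each
d_cruise = 2.94 - 2*0.194595 = 2.550810 rad
t_cruise = d_cruise/v = 2.550810/1.2 = 2.1257

2.1257 s


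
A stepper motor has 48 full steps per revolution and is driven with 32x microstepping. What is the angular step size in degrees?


step = 360/(48*32) = 360/1536 = 0.2344

0.2344 degrees


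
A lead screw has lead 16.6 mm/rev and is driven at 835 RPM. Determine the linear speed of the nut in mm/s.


v = lead * (RPM/60) = 16.6*835/60 = 231.0167

231.0167 mm/s


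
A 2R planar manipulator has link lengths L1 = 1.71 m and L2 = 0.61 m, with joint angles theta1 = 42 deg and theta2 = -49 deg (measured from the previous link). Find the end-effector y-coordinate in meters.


y = L1*sin(th1) + L2*sin(th1+th2) = 1.71*sin(42 deg) + 0.61*sin(-7 deg) = 1.0699

1.0699 m


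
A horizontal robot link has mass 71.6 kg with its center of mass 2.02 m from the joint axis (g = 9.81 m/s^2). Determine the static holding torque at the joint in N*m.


tau = m*g*L = 71.6 * 9.81 * 2.02 = 1418.8399

1418.8399 N*m


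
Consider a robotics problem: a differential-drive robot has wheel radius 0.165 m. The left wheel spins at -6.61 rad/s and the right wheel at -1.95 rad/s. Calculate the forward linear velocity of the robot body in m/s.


v = r*(wR + wL)/2 = 0.165*(-1.95 + -6.61)/2 = -0.7062

-0.7062 m/s


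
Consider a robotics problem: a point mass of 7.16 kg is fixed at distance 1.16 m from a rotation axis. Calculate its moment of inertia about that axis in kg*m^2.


I = m*r^2 = 7.16*1.16^2 = 9.6345

9.6345 kg*m^2


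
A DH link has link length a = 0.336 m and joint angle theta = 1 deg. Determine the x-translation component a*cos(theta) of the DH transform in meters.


a*cos(theta) = 0.336*cos(1 deg) = 0.3359

0.3359 m


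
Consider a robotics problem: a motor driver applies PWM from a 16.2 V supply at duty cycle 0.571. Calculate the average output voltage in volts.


V_avg = V_supply * D = 16.2*0.571 = 9.2502

9.2502 V


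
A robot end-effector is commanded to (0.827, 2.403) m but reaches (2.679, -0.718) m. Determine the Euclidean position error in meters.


dx = 2.679 - (0.827) = 1.8520, dy = -0.718 - (2.403) = -3.1210
err = sqrt(3.429904 + 9.740641) = 3.6291

3.6291 m


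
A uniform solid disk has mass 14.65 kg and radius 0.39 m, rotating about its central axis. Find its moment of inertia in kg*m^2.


I = (1/2)*m*R^2 = 0.5*14.65*0.39^2 = 1.1141

1.1141 kg*m^2


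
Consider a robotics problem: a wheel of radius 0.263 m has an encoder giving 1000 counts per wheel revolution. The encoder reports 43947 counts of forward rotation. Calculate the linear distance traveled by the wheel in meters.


revs = 43947/1000 = 43.947000
d = revs * 2*pi*r = 43.947000 * 2*pi*0.263 = 72.6214

72.6214 m


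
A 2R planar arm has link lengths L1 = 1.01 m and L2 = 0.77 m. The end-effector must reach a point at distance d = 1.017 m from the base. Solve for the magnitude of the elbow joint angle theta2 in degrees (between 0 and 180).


cos(th2) = (d^2 - L1^2 - L2^2)/(2*L1*L2) = (1.017^2 - 1.01^2 - 0.77^2)/(2*1.01*0.77) = -0.37206571
th2 = acos(-0.37206571) = 111.8431 deg

111.8431 degrees


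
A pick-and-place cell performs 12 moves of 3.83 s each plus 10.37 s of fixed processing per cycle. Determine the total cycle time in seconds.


T = 12*3.83 + 10.37 = 56.3300

56.3300 s


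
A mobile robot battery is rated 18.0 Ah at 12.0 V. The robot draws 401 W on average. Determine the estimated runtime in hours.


E = 18.0*12.0 = 216.0000 Wh
t = E/P = 216.0000/401 = 0.5387

0.5387 hours


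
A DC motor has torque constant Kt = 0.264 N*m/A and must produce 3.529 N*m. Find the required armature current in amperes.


I = tau / Kt = 3.529/0.264 = 13.3674

13.3674 A


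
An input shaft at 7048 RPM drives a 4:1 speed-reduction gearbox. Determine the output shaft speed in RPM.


omega_out = omega_in / N = 7048 / 4 = 1762.0000

1762.0000 RPM


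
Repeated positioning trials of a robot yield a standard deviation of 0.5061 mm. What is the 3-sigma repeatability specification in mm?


repeatability = 3*sigma = 3*0.5061 = 1.5183

1.5183 mm


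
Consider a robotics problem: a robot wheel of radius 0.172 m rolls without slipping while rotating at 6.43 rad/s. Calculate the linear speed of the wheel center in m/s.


v = omega * r = 6.43 * 0.172 = 1.1060

1.1060 m/s


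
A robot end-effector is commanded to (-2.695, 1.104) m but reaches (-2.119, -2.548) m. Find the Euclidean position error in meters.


dx = -2.119 - (-2.695) = 0.5760, dy = -2.548 - (1.104) = -3.6520
err = sqrt(0.331776 + 13.337104) = 3.6971

3.6971 m


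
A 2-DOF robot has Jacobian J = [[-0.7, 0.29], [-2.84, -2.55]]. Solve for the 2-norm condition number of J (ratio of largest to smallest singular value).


JJ^T eigenvalues: trace(JJ^T) = 15.1422, det(JJ^T) = det(J)^2 = 6.80479396
s_max^2 = (15.1422 + sqrt(202.06704500))/2 = 14.67861442
s_min^2 = (15.1422 - sqrt(202.06704500))/2 = 0.46358558
kappa = s_max/s_min = sqrt(14.67861442/0.46358558) = 5.6270

5.6270


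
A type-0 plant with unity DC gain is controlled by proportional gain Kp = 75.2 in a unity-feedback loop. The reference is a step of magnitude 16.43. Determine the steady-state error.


e_ss = R/(1 + Kp) = 16.43/(1 + 75.2) = 16.43/76.2000 = 0.2156

0.2156


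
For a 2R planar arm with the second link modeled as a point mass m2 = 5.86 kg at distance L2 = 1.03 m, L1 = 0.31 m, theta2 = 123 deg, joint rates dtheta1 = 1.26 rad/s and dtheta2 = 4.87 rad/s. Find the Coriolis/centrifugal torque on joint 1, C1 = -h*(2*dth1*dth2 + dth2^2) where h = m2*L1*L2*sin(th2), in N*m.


h = m2*L1*L2*sin(th2) = 5.86*0.31*1.03*sin(123 deg) = 1.569235
C1 = -h*(2*1.26*4.87 + 4.87^2) = -1.569235*35.9893 = -56.4757

-56.4757 N*m


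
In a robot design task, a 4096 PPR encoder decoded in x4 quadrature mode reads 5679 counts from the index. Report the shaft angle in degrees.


angle = counts * 360 / (PPR*4) = 5679 * 360 / 16384 = 124.7827

124.7827 degrees


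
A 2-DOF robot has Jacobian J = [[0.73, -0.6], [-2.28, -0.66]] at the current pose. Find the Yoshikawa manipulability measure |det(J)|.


det(J) = 0.73*-0.66 - (-0.6)*(-2.28) = -1.8498
|det(J)| = 1.8498

1.8498


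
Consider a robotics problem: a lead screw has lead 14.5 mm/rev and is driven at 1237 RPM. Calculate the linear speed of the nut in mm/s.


v = lead * (RPM/60) = 14.5*1237/60 = 298.9417

298.9417 mm/s


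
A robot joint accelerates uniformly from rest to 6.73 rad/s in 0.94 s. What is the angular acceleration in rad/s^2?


alpha = delta_omega / t = 6.73 / 0.94 = 7.1596

7.1596 rad/s^2


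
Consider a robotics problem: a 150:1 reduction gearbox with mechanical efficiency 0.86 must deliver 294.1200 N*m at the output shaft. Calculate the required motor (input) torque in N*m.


tau_in = tau_out / (N * eta) = 294.1200 / (150 * 0.86) = 2.2800

2.2800 N*m


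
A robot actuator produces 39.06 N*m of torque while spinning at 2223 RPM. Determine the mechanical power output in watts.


omega = 2223 * 2*pi/60 = 232.792016 rad/s
P = tau * omega = 39.06 * 232.792016 = 9092.8561

9092.8561 W


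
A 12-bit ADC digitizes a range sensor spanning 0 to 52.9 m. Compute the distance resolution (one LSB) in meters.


res = range / 2^n = 52.9/2^12 = 52.9/4096 = 0.0129

0.0129 m


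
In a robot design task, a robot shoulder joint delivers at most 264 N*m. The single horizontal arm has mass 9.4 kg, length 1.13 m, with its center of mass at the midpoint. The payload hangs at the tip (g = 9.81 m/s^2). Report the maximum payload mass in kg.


tau_arm = m_arm*g*(L/2) = 9.4*9.81*1.13/2 = 52.1009 N*m
tau_payload = tau_max - tau_arm = 264 - 52.1009 = 211.8991
m_payload = tau_payload / (g*L) = 211.8991 / (9.81*1.13) = 19.1153

19.1153 kg


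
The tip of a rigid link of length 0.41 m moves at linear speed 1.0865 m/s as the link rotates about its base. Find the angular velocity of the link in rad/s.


omega = v / L = 1.0865 / 0.41 = 2.6500

2.6500 rad/s


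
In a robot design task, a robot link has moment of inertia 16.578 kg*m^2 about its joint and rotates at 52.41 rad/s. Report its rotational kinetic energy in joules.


KE = (1/2)*I*omega^2 = 0.5*16.578*52.41^2 = 22768.2923

22768.2923 J


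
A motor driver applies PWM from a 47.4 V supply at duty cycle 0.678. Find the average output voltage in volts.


V_avg = V_supply * D = 47.4*0.678 = 32.1372

32.1372 V


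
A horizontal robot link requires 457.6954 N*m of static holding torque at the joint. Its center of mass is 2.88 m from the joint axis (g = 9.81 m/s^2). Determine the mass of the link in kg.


m = tau / (g*L) = 457.6954 / (9.81 * 2.88) = 16.2000

16.2000 kg


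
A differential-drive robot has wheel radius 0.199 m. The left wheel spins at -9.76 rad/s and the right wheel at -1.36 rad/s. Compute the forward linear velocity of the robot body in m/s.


v = r*(wR + wL)/2 = 0.199*(-1.36 + -9.76)/2 = -1.1064

-1.1064 m/s


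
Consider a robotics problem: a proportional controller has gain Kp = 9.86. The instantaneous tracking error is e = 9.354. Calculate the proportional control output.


u_P = Kp * e = 9.86 * 9.354 = 92.2304

92.2304


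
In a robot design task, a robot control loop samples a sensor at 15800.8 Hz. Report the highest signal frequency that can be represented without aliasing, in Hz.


f_max = f_s/2 = 15800.8/2 = 7900.4000

7900.4000 Hz


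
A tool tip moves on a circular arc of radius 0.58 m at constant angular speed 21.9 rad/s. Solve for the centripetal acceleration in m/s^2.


a_c = omega^2 * r = 21.9^2 * 0.58 = 278.1738

278.1738 m/s^2


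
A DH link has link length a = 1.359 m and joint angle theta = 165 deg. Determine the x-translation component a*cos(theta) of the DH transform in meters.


a*cos(theta) = 1.359*cos(165 deg) = -1.3127

-1.3127 m


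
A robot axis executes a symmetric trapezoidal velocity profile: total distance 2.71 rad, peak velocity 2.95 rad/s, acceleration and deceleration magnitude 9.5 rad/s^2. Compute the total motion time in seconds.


t_acc = v/a = 2.95/9.5 = 0.310526 s
d_acc = v^2/(2a) = 0.458026 rad (each ramp)
d_cruise = 2.71 - 2*0.458026 = 1.793948 rad
t_cruise = 1.793948/2.95 = 0.608118 s
t_total = 2*0.310526 + 0.608118 = 1.2292

1.2292 s


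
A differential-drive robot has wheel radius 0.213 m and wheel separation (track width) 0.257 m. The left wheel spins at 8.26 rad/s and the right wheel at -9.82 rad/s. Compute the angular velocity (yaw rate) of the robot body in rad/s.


omega = r*(wR - wL)/L = 0.213*(-9.82 - (8.26))/0.257 = -14.9846

-14.9846 rad/s


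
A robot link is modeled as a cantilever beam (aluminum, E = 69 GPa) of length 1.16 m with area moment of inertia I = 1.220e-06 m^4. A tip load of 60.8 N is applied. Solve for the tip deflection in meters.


delta = F*L^3/(3*E*I) = 60.8*1.16^3/(3*6.900e+10*1.220e-06)
      = 94.9024768/252540 = 3.7579e-04

3.7579e-04 m


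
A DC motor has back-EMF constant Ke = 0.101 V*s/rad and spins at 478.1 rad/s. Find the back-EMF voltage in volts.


V_emf = Ke * omega = 0.101*478.1 = 48.2881

48.2881 V


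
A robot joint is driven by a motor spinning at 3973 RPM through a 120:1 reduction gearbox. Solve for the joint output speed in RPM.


omega_joint = omega_motor / N = 3973 / 120 = 33.1083

33.1083 RPM


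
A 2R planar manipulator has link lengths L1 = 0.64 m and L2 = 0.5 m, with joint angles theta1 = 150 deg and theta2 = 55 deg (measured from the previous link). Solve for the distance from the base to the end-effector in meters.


x = L1*cos(th1) + L2*cos(th1+th2) = -1.007410
y = L1*sin(th1) + L2*sin(th1+th2) = 0.108691
d = sqrt(x^2 + y^2) = sqrt(1.014875 + 0.011814) = 1.0133

1.0133 m


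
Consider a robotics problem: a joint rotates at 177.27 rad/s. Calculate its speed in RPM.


RPM = 177.27 * 60/(2*pi) = 1692.8038

1692.8038 RPM
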